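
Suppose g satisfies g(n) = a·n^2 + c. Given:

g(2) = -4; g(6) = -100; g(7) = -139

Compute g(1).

From g(2) = -4 and g(6) = -100: 4a + c = -4 and 36a + c = -100.
Subtracting: 32a = -96, so a = -3; then c = -4 − (-3)·4 = 8.
So g(n) = -3n² + 8, and g(1) = 5.

5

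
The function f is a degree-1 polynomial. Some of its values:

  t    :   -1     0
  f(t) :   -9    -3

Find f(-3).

-21

Write f(t) = at + b; the 2 given values yield a linear system in the 2 coefficients.
Solving, f(t) = 6t - 3.
Then f(-3) = -21.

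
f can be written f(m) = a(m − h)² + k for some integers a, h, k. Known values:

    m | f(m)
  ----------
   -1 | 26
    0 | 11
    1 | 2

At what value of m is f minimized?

First differences -15, -9; second difference 6 = 2a, so a = 3.
Expanding, the m-coefficient is −2ah = -6h; matching it to the data gives h = 2, and then k = -1.
So f(m) = 3(m − 2)² − 1.
Hence h = 2.

2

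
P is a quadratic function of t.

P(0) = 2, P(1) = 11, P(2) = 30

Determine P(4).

98

Write P(t) = at² + bt + c; the 3 given values yield a linear system in the 3 coefficients.
Solving, P(t) = 5t² + 4t + 2.
Then P(4) = 98.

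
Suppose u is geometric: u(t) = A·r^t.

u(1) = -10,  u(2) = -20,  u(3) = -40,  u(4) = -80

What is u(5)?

-160

Consecutive ratio: -20/(-10) = 2, and -40/(-20) = 2, so r = 2.
Then A·2^1 = -10 gives A = -5, and u(t) = -5·2^t.
u(5) = -5·2^5 = -160.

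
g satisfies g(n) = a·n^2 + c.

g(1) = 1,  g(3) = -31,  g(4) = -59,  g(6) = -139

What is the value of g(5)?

-95

From g(1) = 1 and g(3) = -31: 1a + c = 1 and 9a + c = -31.
Subtracting: 8a = -32, so a = -4; then c = 1 − (-4)·1 = 5.
So g(n) = -4n² + 5, and g(5) = -95.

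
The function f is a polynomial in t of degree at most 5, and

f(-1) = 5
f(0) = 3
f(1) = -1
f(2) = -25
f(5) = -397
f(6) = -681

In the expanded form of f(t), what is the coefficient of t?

Write f(t) = at^5 + bt^4 + ct³ + dt² + et + p; the 6 given values yield a linear system in the 6 coefficients.
Solving, the top 2 coefficients vanish, and f(t) = -3t³ - t² + 3.
The coefficient of t is 0.

0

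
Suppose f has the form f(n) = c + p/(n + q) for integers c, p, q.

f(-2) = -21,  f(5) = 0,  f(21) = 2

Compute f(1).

(f(n) − c)(n + q) = p for each data point; the three points give a linear system in c and q, then p follows.
Solving: c = 3, q = 3, p = -24, so f(n) = 3 − 24/(n + 3).
Then f(1) = 3 − 24/4 = -3.

-3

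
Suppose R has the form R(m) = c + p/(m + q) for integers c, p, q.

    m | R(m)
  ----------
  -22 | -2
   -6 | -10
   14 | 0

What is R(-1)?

(R(m) − c)(m + q) = p for each data point; the three points give a linear system in c and q, then p follows.
Solving: c = -1, q = 4, p = 18, so R(m) = -1 + 18/(m + 4).
Then R(-1) = -1 + 18/3 = 5.

5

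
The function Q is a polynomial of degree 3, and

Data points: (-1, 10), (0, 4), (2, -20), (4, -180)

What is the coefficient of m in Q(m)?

-2

Write Q(m) = am³ + bm² + cm + d; the 4 given values yield a linear system in the 4 coefficients.
Solving, Q(m) = -3m³ + m² - 2m + 4.
The coefficient of m is -2.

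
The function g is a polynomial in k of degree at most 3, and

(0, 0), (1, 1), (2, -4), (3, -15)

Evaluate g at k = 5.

First differences: 1, -5, -11. Second differences: -6, -6.
Level-2 differences are constant, so g has degree 2.
Fitting a degree-2 polynomial gives g(k) = -3k² + 4k.
Then g(5) = -55.

-55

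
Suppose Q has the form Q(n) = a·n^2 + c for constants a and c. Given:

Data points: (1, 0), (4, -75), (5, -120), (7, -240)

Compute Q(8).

From Q(1) = 0 and Q(4) = -75: 1a + c = 0 and 16a + c = -75.
Subtracting: 15a = -75, so a = -5; then c = 0 − (-5)·1 = 5.
So Q(n) = -5n² + 5, and Q(8) = -315.

-315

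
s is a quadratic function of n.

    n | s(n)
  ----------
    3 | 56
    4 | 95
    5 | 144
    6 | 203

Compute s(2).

27

First differences: 39, 49, 59. Second differences: 10, 10.
Level-2 differences are constant, so s has degree 2.
Fitting a degree-2 polynomial gives s(n) = 5n² + 4n - 1.
Then s(2) = 27.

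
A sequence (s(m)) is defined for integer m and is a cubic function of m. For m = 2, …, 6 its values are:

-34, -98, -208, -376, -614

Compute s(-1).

2

First differences: -64, -110, -168, -238. Second differences: -46, -58, -70. Third differences: -12, -12.
Level-3 differences are constant, so s has degree 3.
Fitting a degree-3 polynomial gives s(m) = -2m³ - 5m² - m + 4.
Then s(-1) = 2.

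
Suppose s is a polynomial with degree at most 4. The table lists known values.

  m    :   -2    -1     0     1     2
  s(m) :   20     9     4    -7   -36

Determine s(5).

-351

First differences: -11, -5, -11, -29. Second differences: 6, -6, -18. Third differences: -12, -12.
Level-3 differences are constant, so s has degree 3.
Fitting a degree-3 polynomial gives s(m) = -2m³ - 3m² - 6m + 4.
Then s(5) = -351.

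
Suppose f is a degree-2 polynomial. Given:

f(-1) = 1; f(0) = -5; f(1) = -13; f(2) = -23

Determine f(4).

-49

First differences: -6, -8, -10. Second differences: -2, -2.
Level-2 differences are constant, so f has degree 2.
Fitting a degree-2 polynomial gives f(x) = -x² - 7x - 5.
Then f(4) = -49.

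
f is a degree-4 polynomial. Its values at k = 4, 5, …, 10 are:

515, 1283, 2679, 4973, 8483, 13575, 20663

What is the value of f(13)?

58763

Write f(k) = ak^4 + bk³ + ck² + dk + e; the 7 given values yield a linear system in the 5 coefficients.
Solving, f(k) = 2k^4 + k³ - 3k² - 4k + 3.
Then f(13) = 58763.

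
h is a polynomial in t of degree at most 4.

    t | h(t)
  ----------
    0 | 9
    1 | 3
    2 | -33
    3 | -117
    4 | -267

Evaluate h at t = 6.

-837

Write h(t) = at^4 + bt³ + ct² + dt + e; the 5 given values yield a linear system in the 5 coefficients.
Solving, the leading coefficient vanishes, and h(t) = -3t³ - 6t² + 3t + 9.
Then h(6) = -837.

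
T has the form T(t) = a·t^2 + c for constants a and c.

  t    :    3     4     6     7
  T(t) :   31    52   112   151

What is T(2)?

16

From T(3) = 31 and T(4) = 52: 9a + c = 31 and 16a + c = 52.
Subtracting: 7a = 21, so a = 3; then c = 31 − 3·9 = 4.
So T(t) = 3t² + 4, and T(2) = 16.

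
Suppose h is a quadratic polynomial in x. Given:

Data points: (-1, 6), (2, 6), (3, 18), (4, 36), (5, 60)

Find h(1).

Write h(x) = ax² + bx + c; the 5 given values yield a linear system in the 3 coefficients.
Solving, h(x) = 3x² - 3x.
Then h(1) = 0.

0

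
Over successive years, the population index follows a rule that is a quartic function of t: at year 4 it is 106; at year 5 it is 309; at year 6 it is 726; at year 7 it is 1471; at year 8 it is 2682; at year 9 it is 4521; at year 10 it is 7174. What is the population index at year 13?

Write the value at t as g(t).
Write g(t) = at^4 + bt³ + ct² + dt + e; the 7 given values yield a linear system in the 5 coefficients.
Solving, g(t) = t^4 - 3t³ + t² + 8t - 6.
Then g(13) = 22237.

22237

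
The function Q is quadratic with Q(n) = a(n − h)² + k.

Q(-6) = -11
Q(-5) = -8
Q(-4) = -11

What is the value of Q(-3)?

First differences 3, -3; second difference -6 = 2a, so a = -3.
Expanding, the n-coefficient is −2ah = 6h; matching it to the data gives h = -5, and then k = -8.
So Q(n) = -3(n + 5)² − 8.
Q(-3) = -3·2² − 8 = -20.

-20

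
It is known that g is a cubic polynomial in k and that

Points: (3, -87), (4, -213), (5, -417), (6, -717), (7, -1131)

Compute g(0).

First differences: -126, -204, -300, -414. Second differences: -78, -96, -114. Third differences: -18, -18.
Level-3 differences are constant, so g has degree 3.
Fitting a degree-3 polynomial gives g(k) = -3k³ - 3k² + 6k + 3.
Then g(0) = 3.

3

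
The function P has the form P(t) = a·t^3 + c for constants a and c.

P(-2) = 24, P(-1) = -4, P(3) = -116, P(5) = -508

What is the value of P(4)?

From P(-2) = 24 and P(-1) = -4: -8a + c = 24 and -1a + c = -4.
Subtracting: 7a = -28, so a = -4; then c = 24 − (-4)·(-8) = -8.
So P(t) = -4t³ − 8, and P(4) = -264.

-264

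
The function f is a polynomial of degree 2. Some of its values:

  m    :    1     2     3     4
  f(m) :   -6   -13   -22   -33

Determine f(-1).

First differences: -7, -9, -11. Second differences: -2, -2.
Level-2 differences are constant, so f has degree 2.
Fitting a degree-2 polynomial gives f(m) = -m² - 4m - 1.
Then f(-1) = 2.

2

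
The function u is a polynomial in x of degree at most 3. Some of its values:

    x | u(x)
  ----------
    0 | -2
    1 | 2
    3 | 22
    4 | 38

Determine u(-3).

10

Write u(x) = ax³ + bx² + cx + d; the 4 given values yield a linear system in the 4 coefficients.
Solving, the leading coefficient vanishes, and u(x) = 2x² + 2x - 2.
Then u(-3) = 10.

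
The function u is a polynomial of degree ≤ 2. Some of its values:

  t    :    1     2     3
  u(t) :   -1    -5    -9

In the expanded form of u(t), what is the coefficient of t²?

First differences: -4, -4.
Level-1 differences are constant, so u has degree 1.
Fitting a degree-1 polynomial gives u(t) = -4t + 3.
The coefficient of t² is 0.

0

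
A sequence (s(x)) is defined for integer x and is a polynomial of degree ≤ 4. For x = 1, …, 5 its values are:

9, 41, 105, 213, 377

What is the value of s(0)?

-3

First differences: 32, 64, 108, 164. Second differences: 32, 44, 56. Third differences: 12, 12.
Level-3 differences are constant, so s has degree 3.
Fitting a degree-3 polynomial gives s(x) = 2x³ + 4x² + 6x - 3.
Then s(0) = -3.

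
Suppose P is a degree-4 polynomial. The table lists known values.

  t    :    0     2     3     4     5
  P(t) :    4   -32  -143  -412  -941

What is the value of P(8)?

-5468

Write P(t) = at^4 + bt³ + ct² + dt + e; the 5 given values yield a linear system in the 5 coefficients.
Solving, P(t) = -t^4 - 3t³ + 3t² - 4t + 4.
Then P(8) = -5468.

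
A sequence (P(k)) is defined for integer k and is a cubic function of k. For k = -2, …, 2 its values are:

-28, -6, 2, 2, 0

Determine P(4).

Write P(k) = ak³ + bk² + ck + d; the 5 given values yield a linear system in the 4 coefficients.
Solving, P(k) = k³ - 4k² + 3k + 2.
Then P(4) = 14.

14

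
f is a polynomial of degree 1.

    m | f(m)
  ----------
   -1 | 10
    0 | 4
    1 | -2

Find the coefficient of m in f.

-6

Write f(m) = am + b; the 3 given values yield a linear system in the 2 coefficients.
Solving, f(m) = -6m + 4.
The coefficient of m is -6.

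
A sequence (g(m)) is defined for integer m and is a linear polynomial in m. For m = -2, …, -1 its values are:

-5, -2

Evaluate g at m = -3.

-8

Write g(m) = am + b; the 2 given values yield a linear system in the 2 coefficients.
Solving, g(m) = 3m + 1.
Then g(-3) = -8.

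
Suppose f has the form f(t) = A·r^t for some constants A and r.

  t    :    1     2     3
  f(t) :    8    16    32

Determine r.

Consecutive ratio: 16/8 = 2, and 32/16 = 2, so r = 2.
Then A·2^1 = 8 gives A = 4, and f(t) = 4·2^t.

2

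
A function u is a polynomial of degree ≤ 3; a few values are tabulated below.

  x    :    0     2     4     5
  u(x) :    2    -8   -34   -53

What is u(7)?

Write u(x) = ax³ + bx² + cx + d; the 4 given values yield a linear system in the 4 coefficients.
Solving, the leading coefficient vanishes, and u(x) = -2x² - x + 2.
Then u(7) = -103.

-103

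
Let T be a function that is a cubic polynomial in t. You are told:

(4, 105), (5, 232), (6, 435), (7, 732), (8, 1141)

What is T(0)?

First differences: 127, 203, 297, 409. Second differences: 76, 94, 112. Third differences: 18, 18.
Level-3 differences are constant, so T has degree 3.
Fitting a degree-3 polynomial gives T(t) = 3t³ - 7t² + 7t - 3.
The constant term is T(0) = -3.

-3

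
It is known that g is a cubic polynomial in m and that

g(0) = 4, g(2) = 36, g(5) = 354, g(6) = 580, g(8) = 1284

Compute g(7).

Write g(m) = am³ + bm² + cm + d; the 5 given values yield a linear system in the 4 coefficients.
Solving, g(m) = 2m³ + 4m² + 4.
Then g(7) = 886.

886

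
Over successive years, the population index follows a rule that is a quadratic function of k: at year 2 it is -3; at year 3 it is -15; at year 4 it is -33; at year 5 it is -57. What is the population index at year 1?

Write the value at k as P(k).
First differences: -12, -18, -24. Second differences: -6, -6.
Level-2 differences are constant, so P has degree 2.
Fitting a degree-2 polynomial gives P(k) = -3k² + 3k + 3.
Then P(1) = 3.

3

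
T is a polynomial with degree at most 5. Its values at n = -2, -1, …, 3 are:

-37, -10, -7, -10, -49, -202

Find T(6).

First differences: 27, 3, -3, -39, -153. Second differences: -24, -6, -36, -114. Third differences: 18, -30, -78. Fourth differences: -48, -48.
Level-4 differences are constant, so T has degree 4.
Fitting a degree-4 polynomial gives T(n) = -2n^4 - n³ - n² + n - 7.
Then T(6) = -2845.

-2845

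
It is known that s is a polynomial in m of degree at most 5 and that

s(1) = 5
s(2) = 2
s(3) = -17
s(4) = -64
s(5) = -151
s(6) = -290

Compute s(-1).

Write s(m) = am^5 + bm^4 + cm³ + dm² + em + p; the 6 given values yield a linear system in the 6 coefficients.
Solving, the top 2 coefficients vanish, and s(m) = -2m³ + 4m² - m + 4.
Then s(-1) = 11.

11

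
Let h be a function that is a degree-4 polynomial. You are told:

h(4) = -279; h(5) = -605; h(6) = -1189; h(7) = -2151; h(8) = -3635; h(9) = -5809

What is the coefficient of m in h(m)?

-7

Write h(m) = am^4 + bm³ + cm² + dm + e; the 6 given values yield a linear system in the 5 coefficients.
Solving, h(m) = -m^4 + 2m³ - 8m² - 7m + 5.
The coefficient of m is -7.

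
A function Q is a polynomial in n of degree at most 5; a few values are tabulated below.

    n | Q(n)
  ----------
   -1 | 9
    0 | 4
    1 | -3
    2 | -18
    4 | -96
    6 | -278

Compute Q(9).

-851

Write Q(n) = an^5 + bn^4 + cn³ + dn² + en + p; the 6 given values yield a linear system in the 6 coefficients.
Solving, the top 2 coefficients vanish, and Q(n) = -n³ - n² - 5n + 4.
Then Q(9) = -851.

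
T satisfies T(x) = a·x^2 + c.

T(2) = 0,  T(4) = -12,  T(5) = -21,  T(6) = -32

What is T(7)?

From T(2) = 0 and T(4) = -12: 4a + c = 0 and 16a + c = -12.
Subtracting: 12a = -12, so a = -1; then c = 0 − (-1)·4 = 4.
So T(x) = -1x² + 4, and T(7) = -45.

-45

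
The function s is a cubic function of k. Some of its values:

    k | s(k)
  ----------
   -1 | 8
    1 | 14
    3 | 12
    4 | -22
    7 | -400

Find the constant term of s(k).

6

Write s(k) = ak³ + bk² + ck + d; the 5 given values yield a linear system in the 4 coefficients.
Solving, s(k) = -2k³ + 5k² + 5k + 6.
The constant term is s(0) = 6.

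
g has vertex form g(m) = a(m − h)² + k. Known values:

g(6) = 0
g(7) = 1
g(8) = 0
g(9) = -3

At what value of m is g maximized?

First differences 1, -1, -3; second difference -2 = 2a, so a = -1.
Expanding, the m-coefficient is −2ah = 2h; matching it to the data gives h = 7, and then k = 1.
So g(m) = -1(m − 7)² + 1.
Hence h = 7.

7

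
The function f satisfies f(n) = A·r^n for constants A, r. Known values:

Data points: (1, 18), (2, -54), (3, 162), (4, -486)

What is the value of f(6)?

Consecutive ratio: -54/18 = -3, and 162/(-54) = -3, so r = -3.
Then A·(-3)^1 = 18 gives A = -6, and f(n) = -6·(-3)^n.
f(6) = -6·(-3)^6 = -4374.

-4374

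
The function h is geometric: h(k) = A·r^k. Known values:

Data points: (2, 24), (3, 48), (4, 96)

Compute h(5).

Consecutive ratio: 48/24 = 2, and 96/48 = 2, so r = 2.
Then A·2^2 = 24 gives A = 6, and h(k) = 6·2^k.
h(5) = 6·2^5 = 192.

192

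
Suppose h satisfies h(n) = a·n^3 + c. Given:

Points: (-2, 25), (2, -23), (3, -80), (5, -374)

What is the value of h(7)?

-1028

From h(-2) = 25 and h(2) = -23: -8a + c = 25 and 8a + c = -23.
Subtracting: 16a = -48, so a = -3; then c = 25 − (-3)·(-8) = 1.
So h(n) = -3n³ + 1, and h(7) = -1028.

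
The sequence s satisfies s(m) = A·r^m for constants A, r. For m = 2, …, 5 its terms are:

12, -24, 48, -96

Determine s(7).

Consecutive ratio: -24/12 = -2, and 48/(-24) = -2, so r = -2.
Then A·(-2)^2 = 12 gives A = 3, and s(m) = 3·(-2)^m.
s(7) = 3·(-2)^7 = -384.

-384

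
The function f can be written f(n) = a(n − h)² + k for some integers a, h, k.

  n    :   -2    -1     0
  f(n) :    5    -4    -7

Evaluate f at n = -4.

41

First differences -9, -3; second difference 6 = 2a, so a = 3.
Expanding, the n-coefficient is −2ah = -6h; matching it to the data gives h = 0, and then k = -7.
So f(n) = 3(n + 0)² − 7.
f(-4) = 3·(-4)² − 7 = 41.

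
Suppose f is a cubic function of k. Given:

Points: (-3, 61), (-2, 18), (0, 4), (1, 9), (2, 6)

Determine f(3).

Write f(k) = ak³ + bk² + ck + d; the 5 given values yield a linear system in the 4 coefficients.
Solving, f(k) = -2k³ + 2k² + 5k + 4.
Then f(3) = -17.

-17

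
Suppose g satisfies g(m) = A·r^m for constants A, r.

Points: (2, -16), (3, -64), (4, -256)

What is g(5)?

Consecutive ratio: -64/(-16) = 4, and -256/(-64) = 4, so r = 4.
Then A·4^2 = -16 gives A = -1, and g(m) = -1·4^m.
g(5) = -1·4^5 = -1024.

-1024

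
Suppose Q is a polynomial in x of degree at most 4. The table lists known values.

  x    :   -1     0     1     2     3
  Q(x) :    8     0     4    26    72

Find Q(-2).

Write Q(x) = ax^4 + bx³ + cx² + dx + e; the 5 given values yield a linear system in the 5 coefficients.
Solving, the leading coefficient vanishes, and Q(x) = x³ + 6x² - 3x.
Then Q(-2) = 22.

22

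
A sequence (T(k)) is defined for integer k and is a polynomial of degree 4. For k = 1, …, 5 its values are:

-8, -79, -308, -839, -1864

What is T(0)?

Write T(k) = ak^4 + bk³ + ck² + dk + e; the 5 given values yield a linear system in the 5 coefficients.
Solving, T(k) = -2k^4 - 4k³ - 5k² + 2k + 1.
The constant term is T(0) = 1.

1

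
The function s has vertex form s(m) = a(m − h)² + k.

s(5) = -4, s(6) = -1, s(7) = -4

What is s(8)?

-13

First differences 3, -3; second difference -6 = 2a, so a = -3.
Expanding, the m-coefficient is −2ah = 6h; matching it to the data gives h = 6, and then k = -1.
So s(m) = -3(m − 6)² − 1.
s(8) = -3·2² − 1 = -13.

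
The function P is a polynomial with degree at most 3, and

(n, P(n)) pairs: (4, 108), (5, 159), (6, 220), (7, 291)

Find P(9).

Write P(n) = an³ + bn² + cn + d; the 4 given values yield a linear system in the 4 coefficients.
Solving, the leading coefficient vanishes, and P(n) = 5n² + 6n + 4.
Then P(9) = 463.

463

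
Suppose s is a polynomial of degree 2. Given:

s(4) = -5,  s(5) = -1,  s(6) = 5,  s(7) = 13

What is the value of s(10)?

First differences: 4, 6, 8. Second differences: 2, 2.
Level-2 differences are constant, so s has degree 2.
Fitting a degree-2 polynomial gives s(t) = t² - 5t - 1.
Then s(10) = 49.

49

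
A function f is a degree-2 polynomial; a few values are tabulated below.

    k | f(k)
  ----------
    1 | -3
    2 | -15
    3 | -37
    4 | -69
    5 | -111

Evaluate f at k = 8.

First differences: -12, -22, -32, -42. Second differences: -10, -10, -10.
Level-2 differences are constant, so f has degree 2.
Fitting a degree-2 polynomial gives f(k) = -5k² + 3k - 1.
Then f(8) = -297.

-297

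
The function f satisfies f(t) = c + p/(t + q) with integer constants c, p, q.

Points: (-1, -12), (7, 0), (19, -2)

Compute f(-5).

-6

(f(t) − c)(t + q) = p for each data point; the three points give a linear system in c and q, then p follows.
Solving: c = -3, q = -1, p = 18, so f(t) = -3 + 18/(t − 1).
Then f(-5) = -3 + 18/(-6) = -6.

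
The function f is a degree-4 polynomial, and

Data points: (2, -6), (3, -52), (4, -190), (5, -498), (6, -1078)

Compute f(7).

-2056

Write f(k) = ak^4 + bk³ + ck² + dk + e; the 5 given values yield a linear system in the 5 coefficients.
Solving, f(k) = -k^4 + k³ + 2.
Then f(7) = -2056.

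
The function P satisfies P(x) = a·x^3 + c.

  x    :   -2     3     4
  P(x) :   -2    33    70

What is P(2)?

From P(-2) = -2 and P(3) = 33: -8a + c = -2 and 27a + c = 33.
Subtracting: 35a = 35, so a = 1; then c = -2 − 1·(-8) = 6.
So P(x) = 1x³ + 6, and P(2) = 14.

14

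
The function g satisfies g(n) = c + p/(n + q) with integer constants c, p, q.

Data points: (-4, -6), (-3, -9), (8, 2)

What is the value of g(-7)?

-3

(g(n) − c)(n + q) = p for each data point; the three points give a linear system in c and q, then p follows.
Solving: c = 0, q = 1, p = 18, so g(n) = 18/(n + 1).
Then g(-7) = 0 + 18/(-6) = -3.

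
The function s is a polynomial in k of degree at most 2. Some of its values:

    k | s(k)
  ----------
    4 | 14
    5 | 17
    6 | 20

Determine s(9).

29

First differences: 3, 3.
Level-1 differences are constant, so s has degree 1.
Fitting a degree-1 polynomial gives s(k) = 3k + 2.
Then s(9) = 29.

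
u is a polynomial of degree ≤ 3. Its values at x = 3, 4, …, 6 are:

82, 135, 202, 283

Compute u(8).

487

First differences: 53, 67, 81. Second differences: 14, 14.
Level-2 differences are constant, so u has degree 2.
Fitting a degree-2 polynomial gives u(x) = 7x² + 4x + 7.
Then u(8) = 487.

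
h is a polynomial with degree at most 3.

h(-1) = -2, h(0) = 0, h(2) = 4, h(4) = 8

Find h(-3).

Write h(k) = ak³ + bk² + ck + d; the 4 given values yield a linear system in the 4 coefficients.
Solving, the top 2 coefficients vanish, and h(k) = 2k.
Then h(-3) = -6.

-6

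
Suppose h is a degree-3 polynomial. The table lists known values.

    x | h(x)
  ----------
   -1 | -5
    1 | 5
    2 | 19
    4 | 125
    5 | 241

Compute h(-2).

Write h(x) = ax³ + bx² + cx + d; the 5 given values yield a linear system in the 4 coefficients.
Solving, h(x) = 2x³ - x² + 3x + 1.
Then h(-2) = -25.

-25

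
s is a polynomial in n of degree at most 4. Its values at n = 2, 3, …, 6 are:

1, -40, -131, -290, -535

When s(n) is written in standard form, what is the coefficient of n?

First differences: -41, -91, -159, -245. Second differences: -50, -68, -86. Third differences: -18, -18.
Level-3 differences are constant, so s has degree 3.
Fitting a degree-3 polynomial gives s(n) = -3n³ + 2n² + 6n + 5.
The coefficient of n is 6.

6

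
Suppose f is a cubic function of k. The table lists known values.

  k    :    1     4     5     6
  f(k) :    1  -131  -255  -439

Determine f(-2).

25

Write f(k) = ak³ + bk² + ck + d; the 4 given values yield a linear system in the 4 coefficients.
Solving, f(k) = -2k³ - 2k + 5.
Then f(-2) = 25.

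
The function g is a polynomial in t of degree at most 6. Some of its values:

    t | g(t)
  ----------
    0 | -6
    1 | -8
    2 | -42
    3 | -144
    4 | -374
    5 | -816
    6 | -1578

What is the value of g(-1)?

First differences: -2, -34, -102, -230, -442, -762. Second differences: -32, -68, -128, -212, -320. Third differences: -36, -60, -84, -108. Fourth differences: -24, -24, -24.
Level-4 differences are constant, so g has degree 4.
Fitting a degree-4 polynomial gives g(t) = -t^4 - 9t² + 8t - 6.
Then g(-1) = -24.

-24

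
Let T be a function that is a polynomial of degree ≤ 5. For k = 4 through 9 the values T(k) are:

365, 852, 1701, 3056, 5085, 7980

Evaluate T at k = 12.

24141

First differences: 487, 849, 1355, 2029, 2895. Second differences: 362, 506, 674, 866. Third differences: 144, 168, 192. Fourth differences: 24, 24.
Level-4 differences are constant, so T has degree 4.
Fitting a degree-4 polynomial gives T(k) = k^4 + 2k³ - 4k - 3.
Then T(12) = 24141.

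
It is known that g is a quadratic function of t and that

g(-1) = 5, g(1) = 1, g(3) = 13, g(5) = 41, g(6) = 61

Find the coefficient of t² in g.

Write g(t) = at² + bt + c; the 5 given values yield a linear system in the 3 coefficients.
Solving, g(t) = 2t² - 2t + 1.
The coefficient of t² is 2.

2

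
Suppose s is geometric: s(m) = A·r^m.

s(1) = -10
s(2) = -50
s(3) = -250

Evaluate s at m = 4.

Consecutive ratio: -50/(-10) = 5, and -250/(-50) = 5, so r = 5.
Then A·5^1 = -10 gives A = -2, and s(m) = -2·5^m.
s(4) = -2·5^4 = -1250.

-1250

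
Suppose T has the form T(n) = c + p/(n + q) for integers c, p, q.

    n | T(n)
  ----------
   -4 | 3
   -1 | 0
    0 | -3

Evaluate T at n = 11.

8

(T(n) − c)(n + q) = p for each data point; the three points give a linear system in c and q, then p follows.
Solving: c = 6, q = -2, p = 18, so T(n) = 6 + 18/(n − 2).
Then T(11) = 6 + 18/9 = 8.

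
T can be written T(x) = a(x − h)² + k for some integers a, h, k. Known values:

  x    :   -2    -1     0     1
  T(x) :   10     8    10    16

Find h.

-1

First differences -2, 2, 6; second difference 4 = 2a, so a = 2.
Expanding, the x-coefficient is −2ah = -4h; matching it to the data gives h = -1, and then k = 8.
So T(x) = 2(x + 1)² + 8.
Hence h = -1.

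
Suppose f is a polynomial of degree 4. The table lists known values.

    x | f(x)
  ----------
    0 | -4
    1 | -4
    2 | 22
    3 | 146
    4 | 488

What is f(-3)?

Write f(x) = ax^4 + bx³ + cx² + dx + e; the 5 given values yield a linear system in the 5 coefficients.
Solving, f(x) = 2x^4 - x² - x - 4.
Then f(-3) = 152.

152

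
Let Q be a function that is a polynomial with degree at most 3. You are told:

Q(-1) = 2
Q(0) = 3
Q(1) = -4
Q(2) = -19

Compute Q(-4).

-49

Write Q(k) = ak³ + bk² + ck + d; the 4 given values yield a linear system in the 4 coefficients.
Solving, the leading coefficient vanishes, and Q(k) = -4k² - 3k + 3.
Then Q(-4) = -49.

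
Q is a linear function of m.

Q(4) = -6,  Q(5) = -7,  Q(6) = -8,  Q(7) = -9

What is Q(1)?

-3

First differences: -1, -1, -1.
Level-1 differences are constant, so Q has degree 1.
Fitting a degree-1 polynomial gives Q(m) = -m - 2.
Then Q(1) = -3.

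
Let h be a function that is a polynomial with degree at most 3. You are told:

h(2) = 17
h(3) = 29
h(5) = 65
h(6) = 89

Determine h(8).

149

Write h(m) = am³ + bm² + cm + d; the 4 given values yield a linear system in the 4 coefficients.
Solving, the leading coefficient vanishes, and h(m) = 2m² + 2m + 5.
Then h(8) = 149.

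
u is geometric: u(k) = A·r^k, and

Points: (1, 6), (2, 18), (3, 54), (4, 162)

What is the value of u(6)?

Consecutive ratio: 18/6 = 3, and 54/18 = 3, so r = 3.
Then A·3^1 = 6 gives A = 2, and u(k) = 2·3^k.
u(6) = 2·3^6 = 1458.

1458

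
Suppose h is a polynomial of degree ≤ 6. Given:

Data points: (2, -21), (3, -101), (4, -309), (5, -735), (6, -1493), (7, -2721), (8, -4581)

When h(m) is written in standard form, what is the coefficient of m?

First differences: -80, -208, -426, -758, -1228, -1860. Second differences: -128, -218, -332, -470, -632. Third differences: -90, -114, -138, -162. Fourth differences: -24, -24, -24.
Level-4 differences are constant, so h has degree 4.
Fitting a degree-4 polynomial gives h(m) = -m^4 - m³ + 4m - 5.
The coefficient of m is 4.

4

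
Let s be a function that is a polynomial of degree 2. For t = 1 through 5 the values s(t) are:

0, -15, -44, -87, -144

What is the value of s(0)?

Write s(t) = at² + bt + c; the 5 given values yield a linear system in the 3 coefficients.
Solving, s(t) = -7t² + 6t + 1.
Then s(0) = 1.

1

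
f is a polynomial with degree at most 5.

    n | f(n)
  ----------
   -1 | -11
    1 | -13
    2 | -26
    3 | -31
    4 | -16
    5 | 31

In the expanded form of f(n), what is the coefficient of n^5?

0

Write f(n) = an^5 + bn^4 + cn³ + dn² + en + p; the 6 given values yield a linear system in the 6 coefficients.
Solving, the top 2 coefficients vanish, and f(n) = 2n³ - 8n² - 3n - 4.
The coefficient of n^5 is 0.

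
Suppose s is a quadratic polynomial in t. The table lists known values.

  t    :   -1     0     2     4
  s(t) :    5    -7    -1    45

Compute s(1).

Write s(t) = at² + bt + c; the 4 given values yield a linear system in the 3 coefficients.
Solving, s(t) = 5t² - 7t - 7.
Then s(1) = -9.

-9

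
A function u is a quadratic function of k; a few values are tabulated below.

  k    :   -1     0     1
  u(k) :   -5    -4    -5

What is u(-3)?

Write u(k) = ak² + bk + c; the 3 given values yield a linear system in the 3 coefficients.
Solving, u(k) = -k² - 4.
Then u(-3) = -13.

-13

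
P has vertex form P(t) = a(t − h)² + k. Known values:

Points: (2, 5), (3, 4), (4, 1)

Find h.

First differences -1, -3; second difference -2 = 2a, so a = -1.
Expanding, the t-coefficient is −2ah = 2h; matching it to the data gives h = 2, and then k = 5.
So P(t) = -1(t − 2)² + 5.
Hence h = 2.

2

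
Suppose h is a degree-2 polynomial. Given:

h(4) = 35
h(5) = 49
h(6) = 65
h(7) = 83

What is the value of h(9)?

Write h(k) = ak² + bk + c; the 4 given values yield a linear system in the 3 coefficients.
Solving, h(k) = k² + 5k - 1.
Then h(9) = 125.

125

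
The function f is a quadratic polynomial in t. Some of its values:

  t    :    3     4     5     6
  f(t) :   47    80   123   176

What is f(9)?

395

Write f(t) = at² + bt + c; the 4 given values yield a linear system in the 3 coefficients.
Solving, f(t) = 5t² - 2t + 8.
Then f(9) = 395.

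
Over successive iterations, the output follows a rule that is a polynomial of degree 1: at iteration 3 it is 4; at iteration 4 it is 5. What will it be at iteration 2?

Write the value at n as s(n).
Write s(n) = an + b; the 2 given values yield a linear system in the 2 coefficients.
Solving, s(n) = n + 1.
Then s(2) = 3.

3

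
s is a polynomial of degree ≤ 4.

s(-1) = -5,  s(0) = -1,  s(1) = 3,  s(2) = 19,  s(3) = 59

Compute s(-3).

-61

Write s(x) = ax^4 + bx³ + cx² + dx + e; the 5 given values yield a linear system in the 5 coefficients.
Solving, the leading coefficient vanishes, and s(x) = 2x³ + 2x - 1.
Then s(-3) = -61.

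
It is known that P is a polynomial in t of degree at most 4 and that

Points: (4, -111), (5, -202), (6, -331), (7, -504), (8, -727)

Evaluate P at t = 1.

-6

First differences: -91, -129, -173, -223. Second differences: -38, -44, -50. Third differences: -6, -6.
Level-3 differences are constant, so P has degree 3.
Fitting a degree-3 polynomial gives P(t) = -t³ - 4t² + 6t - 7.
Then P(1) = -6.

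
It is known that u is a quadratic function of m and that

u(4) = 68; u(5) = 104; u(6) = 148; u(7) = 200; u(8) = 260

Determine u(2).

20

First differences: 36, 44, 52, 60. Second differences: 8, 8, 8.
Level-2 differences are constant, so u has degree 2.
Fitting a degree-2 polynomial gives u(m) = 4m² + 4.
Then u(2) = 20.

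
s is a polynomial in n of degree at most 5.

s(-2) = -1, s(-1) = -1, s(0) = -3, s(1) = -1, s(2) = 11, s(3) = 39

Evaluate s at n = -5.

First differences: 0, -2, 2, 12, 28. Second differences: -2, 4, 10, 16. Third differences: 6, 6, 6.
Level-3 differences are constant, so s has degree 3.
Fitting a degree-3 polynomial gives s(n) = n³ + 2n² - n - 3.
Then s(-5) = -73.

-73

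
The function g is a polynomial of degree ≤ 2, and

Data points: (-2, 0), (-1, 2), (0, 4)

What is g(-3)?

-2

First differences: 2, 2.
Level-1 differences are constant, so g has degree 1.
Fitting a degree-1 polynomial gives g(m) = 2m + 4.
Then g(-3) = -2.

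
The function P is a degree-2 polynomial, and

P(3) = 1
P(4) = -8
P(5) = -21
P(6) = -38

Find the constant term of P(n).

4

First differences: -9, -13, -17. Second differences: -4, -4.
Level-2 differences are constant, so P has degree 2.
Fitting a degree-2 polynomial gives P(n) = -2n² + 5n + 4.
The constant term is P(0) = 4.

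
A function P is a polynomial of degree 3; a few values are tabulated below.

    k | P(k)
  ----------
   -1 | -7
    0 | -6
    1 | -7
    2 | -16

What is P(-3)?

Write P(k) = ak³ + bk² + ck + d; the 4 given values yield a linear system in the 4 coefficients.
Solving, P(k) = -k³ - k² + k - 6.
Then P(-3) = 9.

9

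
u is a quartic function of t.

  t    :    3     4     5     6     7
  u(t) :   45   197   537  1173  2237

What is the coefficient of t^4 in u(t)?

1

Write u(t) = at^4 + bt³ + ct² + dt + e; the 5 given values yield a linear system in the 5 coefficients.
Solving, u(t) = t^4 - 3t² - 2t - 3.
The coefficient of t^4 is 1.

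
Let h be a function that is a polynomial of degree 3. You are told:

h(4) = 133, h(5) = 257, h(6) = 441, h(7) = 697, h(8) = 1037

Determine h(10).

2017

First differences: 124, 184, 256, 340. Second differences: 60, 72, 84. Third differences: 12, 12.
Level-3 differences are constant, so h has degree 3.
Fitting a degree-3 polynomial gives h(t) = 2t³ + 2t - 3.
Then h(10) = 2017.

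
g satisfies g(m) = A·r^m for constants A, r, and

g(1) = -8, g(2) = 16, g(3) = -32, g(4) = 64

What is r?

-2

Consecutive ratio: 16/(-8) = -2, and -32/16 = -2, so r = -2.
Then A·(-2)^1 = -8 gives A = 4, and g(m) = 4·(-2)^m.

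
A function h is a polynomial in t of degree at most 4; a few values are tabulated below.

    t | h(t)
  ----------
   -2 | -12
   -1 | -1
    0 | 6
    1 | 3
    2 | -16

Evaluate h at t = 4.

First differences: 11, 7, -3, -19. Second differences: -4, -10, -16. Third differences: -6, -6.
Level-3 differences are constant, so h has degree 3.
Fitting a degree-3 polynomial gives h(t) = -t³ - 5t² + 3t + 6.
Then h(4) = -126.

-126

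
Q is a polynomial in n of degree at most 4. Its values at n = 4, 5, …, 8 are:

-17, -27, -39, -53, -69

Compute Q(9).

-87

Write Q(n) = an^4 + bn³ + cn² + dn + e; the 5 given values yield a linear system in the 5 coefficients.
Solving, the top 2 coefficients vanish, and Q(n) = -n² - n + 3.
Then Q(9) = -87.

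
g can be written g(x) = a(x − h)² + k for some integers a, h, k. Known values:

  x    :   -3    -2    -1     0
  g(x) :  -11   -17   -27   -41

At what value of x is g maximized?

-4

First differences -6, -10, -14; second difference -4 = 2a, so a = -2.
Expanding, the x-coefficient is −2ah = 4h; matching it to the data gives h = -4, and then k = -9.
So g(x) = -2(x + 4)² − 9.
Hence h = -4.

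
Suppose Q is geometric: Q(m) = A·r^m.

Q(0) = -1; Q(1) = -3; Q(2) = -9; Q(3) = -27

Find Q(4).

Consecutive ratio: -3/(-1) = 3, and -9/(-3) = 3, so r = 3.
Then A·3^0 = -1 gives A = -1, and Q(m) = -1·3^m.
Q(4) = -1·3^4 = -81.

-81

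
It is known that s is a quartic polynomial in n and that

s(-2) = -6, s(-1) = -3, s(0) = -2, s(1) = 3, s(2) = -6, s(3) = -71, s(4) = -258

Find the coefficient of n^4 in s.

-1

First differences: 3, 1, 5, -9, -65, -187. Second differences: -2, 4, -14, -56, -122. Third differences: 6, -18, -42, -66. Fourth differences: -24, -24, -24.
Level-4 differences are constant, so s has degree 4.
Fitting a degree-4 polynomial gives s(n) = -n^4 - n³ + 3n² + 4n - 2.
The coefficient of n^4 is -1.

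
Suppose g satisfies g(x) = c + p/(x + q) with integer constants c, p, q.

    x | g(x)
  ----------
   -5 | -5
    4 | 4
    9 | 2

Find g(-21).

(g(x) − c)(x + q) = p for each data point; the three points give a linear system in c and q, then p follows.
Solving: c = 0, q = 1, p = 20, so g(x) = 20/(x + 1).
Then g(-21) = 0 + 20/(-20) = -1.

-1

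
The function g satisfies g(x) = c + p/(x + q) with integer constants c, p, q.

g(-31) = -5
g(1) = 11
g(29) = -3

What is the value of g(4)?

(g(x) − c)(x + q) = p for each data point; the three points give a linear system in c and q, then p follows.
Solving: c = -4, q = 1, p = 30, so g(x) = -4 + 30/(x + 1).
Then g(4) = -4 + 30/5 = 2.

2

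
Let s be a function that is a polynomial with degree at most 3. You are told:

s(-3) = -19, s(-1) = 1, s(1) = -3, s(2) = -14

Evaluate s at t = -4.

Write s(t) = at³ + bt² + ct + d; the 4 given values yield a linear system in the 4 coefficients.
Solving, the leading coefficient vanishes, and s(t) = -3t² - 2t + 2.
Then s(-4) = -38.

-38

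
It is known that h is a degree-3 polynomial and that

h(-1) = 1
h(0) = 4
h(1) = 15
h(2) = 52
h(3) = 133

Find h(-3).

-53

First differences: 3, 11, 37, 81. Second differences: 8, 26, 44. Third differences: 18, 18.
Level-3 differences are constant, so h has degree 3.
Fitting a degree-3 polynomial gives h(t) = 3t³ + 4t² + 4t + 4.
Then h(-3) = -53.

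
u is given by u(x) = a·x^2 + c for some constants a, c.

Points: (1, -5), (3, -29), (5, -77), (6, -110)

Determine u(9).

From u(1) = -5 and u(3) = -29: 1a + c = -5 and 9a + c = -29.
Subtracting: 8a = -24, so a = -3; then c = -5 − (-3)·1 = -2.
So u(x) = -3x² − 2, and u(9) = -245.

-245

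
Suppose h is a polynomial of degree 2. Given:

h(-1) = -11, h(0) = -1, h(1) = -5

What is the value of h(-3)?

-73

Write h(x) = ax² + bx + c; the 3 given values yield a linear system in the 3 coefficients.
Solving, h(x) = -7x² + 3x - 1.
Then h(-3) = -73.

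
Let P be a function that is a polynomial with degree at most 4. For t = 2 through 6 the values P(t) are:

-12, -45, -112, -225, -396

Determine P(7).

First differences: -33, -67, -113, -171. Second differences: -34, -46, -58. Third differences: -12, -12.
Level-3 differences are constant, so P has degree 3.
Fitting a degree-3 polynomial gives P(t) = -2t³ + t².
Then P(7) = -637.

-637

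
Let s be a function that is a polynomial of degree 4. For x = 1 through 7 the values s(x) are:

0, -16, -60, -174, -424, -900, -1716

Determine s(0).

6

First differences: -16, -44, -114, -250, -476, -816. Second differences: -28, -70, -136, -226, -340. Third differences: -42, -66, -90, -114. Fourth differences: -24, -24, -24.
Level-4 differences are constant, so s has degree 4.
Fitting a degree-4 polynomial gives s(x) = -x^4 + 3x³ - 7x² - x + 6.
Then s(0) = 6.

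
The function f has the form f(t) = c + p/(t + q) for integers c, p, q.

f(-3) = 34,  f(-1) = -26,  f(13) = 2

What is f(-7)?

(f(t) − c)(t + q) = p for each data point; the three points give a linear system in c and q, then p follows.
Solving: c = 4, q = 2, p = -30, so f(t) = 4 − 30/(t + 2).
Then f(-7) = 4 − 30/(-5) = 10.

10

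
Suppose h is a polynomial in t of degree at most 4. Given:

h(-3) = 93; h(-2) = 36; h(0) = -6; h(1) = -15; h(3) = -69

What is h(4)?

Write h(t) = at^4 + bt³ + ct² + dt + e; the 5 given values yield a linear system in the 5 coefficients.
Solving, the leading coefficient vanishes, and h(t) = -2t³ + 2t² - 9t - 6.
Then h(4) = -138.

-138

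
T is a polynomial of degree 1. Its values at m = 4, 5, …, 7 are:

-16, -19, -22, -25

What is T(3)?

First differences: -3, -3, -3.
Level-1 differences are constant, so T has degree 1.
Fitting a degree-1 polynomial gives T(m) = -3m - 4.
Then T(3) = -13.

-13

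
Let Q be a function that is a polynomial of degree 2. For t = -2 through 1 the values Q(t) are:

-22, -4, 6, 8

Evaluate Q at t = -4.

First differences: 18, 10, 2. Second differences: -8, -8.
Level-2 differences are constant, so Q has degree 2.
Fitting a degree-2 polynomial gives Q(t) = -4t² + 6t + 6.
Then Q(-4) = -82.

-82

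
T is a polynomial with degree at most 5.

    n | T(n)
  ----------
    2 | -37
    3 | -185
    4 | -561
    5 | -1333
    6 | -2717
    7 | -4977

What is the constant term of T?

First differences: -148, -376, -772, -1384, -2260. Second differences: -228, -396, -612, -876. Third differences: -168, -216, -264. Fourth differences: -48, -48.
Level-4 differences are constant, so T has degree 4.
Fitting a degree-4 polynomial gives T(n) = -2n^4 - 4n² + 2n + 7.
The constant term is T(0) = 7.

7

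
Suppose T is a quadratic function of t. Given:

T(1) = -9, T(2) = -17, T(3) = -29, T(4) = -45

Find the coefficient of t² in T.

Write T(t) = at² + bt + c; the 4 given values yield a linear system in the 3 coefficients.
Solving, T(t) = -2t² - 2t - 5.
The coefficient of t² is -2.

-2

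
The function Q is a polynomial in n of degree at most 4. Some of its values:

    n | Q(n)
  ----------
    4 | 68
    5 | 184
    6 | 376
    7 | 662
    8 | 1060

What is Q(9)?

1588

Write Q(n) = an^4 + bn³ + cn² + dn + e; the 5 given values yield a linear system in the 5 coefficients.
Solving, the leading coefficient vanishes, and Q(n) = 3n³ - 7n² - 4n + 4.
Then Q(9) = 1588.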